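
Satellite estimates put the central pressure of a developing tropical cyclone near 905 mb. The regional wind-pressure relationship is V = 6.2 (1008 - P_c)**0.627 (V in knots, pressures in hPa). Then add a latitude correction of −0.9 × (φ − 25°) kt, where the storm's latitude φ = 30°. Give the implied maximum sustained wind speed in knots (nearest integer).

ΔP = 1008 − 905 = 103 mb.
103^0.627 ≈ 18.283.
V ≈ 6.2 × 18.283 ≈ 113.4 kt.
Latitude correction: −0.9 × (30 − 25) = -4.5 kt.
Corrected V ≈ 108.9 kt → 109 kt.

109 kt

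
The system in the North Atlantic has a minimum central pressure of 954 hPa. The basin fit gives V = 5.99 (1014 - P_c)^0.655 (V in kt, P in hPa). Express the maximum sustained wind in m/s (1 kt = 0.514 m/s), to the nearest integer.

45 m/s

ΔP = 1014 − 954 = 60 hPa.
V ≈ 5.99 × 60^0.655 = 5.99 × 14.611 ≈ 87.522 kt.
87.522 × 0.514 ≈ 44.99 m/s → 45 m/s.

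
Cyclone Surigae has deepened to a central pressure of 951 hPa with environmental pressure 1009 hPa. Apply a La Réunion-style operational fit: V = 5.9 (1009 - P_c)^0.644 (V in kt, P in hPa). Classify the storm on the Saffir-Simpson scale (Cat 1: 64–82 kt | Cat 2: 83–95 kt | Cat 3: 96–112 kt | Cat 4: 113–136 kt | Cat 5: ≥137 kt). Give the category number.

1

ΔP = 1009 − 951 = 58 hPa.
V ≈ 5.9 × 58^0.644 = 5.9 × 13.67 ≈ 81 kt.
81 kt falls in the Category 1 band.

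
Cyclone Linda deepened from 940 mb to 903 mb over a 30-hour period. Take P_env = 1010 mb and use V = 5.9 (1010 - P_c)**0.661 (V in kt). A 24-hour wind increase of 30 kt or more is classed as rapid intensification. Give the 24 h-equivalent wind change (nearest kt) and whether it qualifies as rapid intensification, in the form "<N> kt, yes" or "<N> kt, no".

25 kt, no

V₁: ΔP = 70, V ≈ 5.9 × 70^0.661 ≈ 97.83 kt.
V₂: ΔP = 107, V ≈ 5.9 × 107^0.661 ≈ 129.50 kt.
ΔV over 30 h = 31.67 kt → 24 h equivalent = 31.67 × 24/30 ≈ 25.34 kt.
25 kt < 30 kt ⇒ not rapid intensification.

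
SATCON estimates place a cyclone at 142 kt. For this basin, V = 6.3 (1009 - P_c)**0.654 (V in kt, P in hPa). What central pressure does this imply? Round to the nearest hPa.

ΔP = (V / 6.3)^(1/0.654) = (142/6.3)^1.529.
142/6.3 = 22.540; 22.540^1.529 ≈ 117.15 hPa.
P_c = 1009 − 117.15 = 891.85 ≈ 892 hPa.

892 hPa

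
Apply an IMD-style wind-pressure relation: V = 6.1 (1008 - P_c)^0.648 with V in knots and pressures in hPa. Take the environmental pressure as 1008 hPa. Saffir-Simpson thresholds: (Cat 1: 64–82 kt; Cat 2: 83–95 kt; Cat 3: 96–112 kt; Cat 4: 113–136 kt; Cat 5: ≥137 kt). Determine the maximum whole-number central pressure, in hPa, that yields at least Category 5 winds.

886 hPa

Category 5 begins at V = 137 kt.
Required ΔP = (137/6.1)^(1/0.648) = 22.459^1.543 ≈ 121.75 hPa.
P_c ≤ 1008 − 121.75 = 886.25, so the highest integer P_c is 886 hPa.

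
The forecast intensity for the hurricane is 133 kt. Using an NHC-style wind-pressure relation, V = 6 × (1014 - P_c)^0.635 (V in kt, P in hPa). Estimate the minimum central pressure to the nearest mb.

ΔP = (V / 6)^(1/0.635) = (133/6)^1.575.
133/6 = 22.167; 22.167^1.575 ≈ 131.59 mb.
P_c = 1014 − 131.59 = 882.41 ≈ 882 mb.

882 mb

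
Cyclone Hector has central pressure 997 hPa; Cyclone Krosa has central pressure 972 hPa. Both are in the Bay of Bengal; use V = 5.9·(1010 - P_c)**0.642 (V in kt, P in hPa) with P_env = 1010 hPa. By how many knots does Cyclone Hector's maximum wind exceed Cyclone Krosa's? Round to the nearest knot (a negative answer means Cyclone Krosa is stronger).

Cyclone Hector: ΔP = 13; V ≈ 5.9 × 13^0.642 ≈ 30.62 kt.
Cyclone Krosa: ΔP = 38; V ≈ 5.9 × 38^0.642 ≈ 60.96 kt.
Difference ≈ 30.62 − 60.96 = -30.34 → -30 kt.

-30 kt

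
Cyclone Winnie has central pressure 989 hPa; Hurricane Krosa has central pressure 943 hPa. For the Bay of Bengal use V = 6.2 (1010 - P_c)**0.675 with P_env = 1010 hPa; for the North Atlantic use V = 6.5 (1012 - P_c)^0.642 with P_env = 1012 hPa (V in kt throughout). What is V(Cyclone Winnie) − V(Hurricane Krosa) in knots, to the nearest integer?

Cyclone Winnie: ΔP = 21; V ≈ 6.2 × 21^0.675 ≈ 48.40 kt.
Hurricane Krosa: ΔP = 69; V ≈ 6.5 × 69^0.642 ≈ 98.50 kt.
Difference ≈ 48.40 − 98.50 = -50.10 → -50 kt.

-50 kt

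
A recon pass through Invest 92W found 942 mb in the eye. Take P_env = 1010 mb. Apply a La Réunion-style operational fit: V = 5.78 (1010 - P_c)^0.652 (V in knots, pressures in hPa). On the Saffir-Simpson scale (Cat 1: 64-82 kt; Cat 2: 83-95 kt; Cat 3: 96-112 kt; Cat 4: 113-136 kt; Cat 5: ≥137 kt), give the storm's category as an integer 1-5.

2

ΔP = 1010 − 942 = 68 mb.
V ≈ 5.78 × 68^0.652 = 5.78 × 15.66 ≈ 91 kt.
91 kt falls in the Category 2 band.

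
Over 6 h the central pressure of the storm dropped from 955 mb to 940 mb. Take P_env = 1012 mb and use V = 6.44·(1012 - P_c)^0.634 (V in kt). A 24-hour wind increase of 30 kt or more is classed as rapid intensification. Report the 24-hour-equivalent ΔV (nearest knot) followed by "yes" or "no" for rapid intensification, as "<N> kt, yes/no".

V₁: ΔP = 57, V ≈ 6.44 × 57^0.634 ≈ 83.58 kt.
V₂: ΔP = 72, V ≈ 6.44 × 72^0.634 ≈ 96.92 kt.
ΔV over 6 h = 13.34 kt → 24 h equivalent = 13.34 × 24/6 ≈ 53.36 kt.
53 kt ≥ 30 kt ⇒ rapid intensification.

53 kt, yes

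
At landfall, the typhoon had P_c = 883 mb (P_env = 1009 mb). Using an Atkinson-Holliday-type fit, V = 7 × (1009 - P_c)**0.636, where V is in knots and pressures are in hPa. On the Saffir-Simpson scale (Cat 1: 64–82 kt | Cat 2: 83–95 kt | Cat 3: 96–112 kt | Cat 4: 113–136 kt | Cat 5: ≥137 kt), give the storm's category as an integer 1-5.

ΔP = 1009 − 883 = 126 mb.
V ≈ 7 × 126^0.636 = 7 × 21.67 ≈ 152 kt.
152 kt falls in the Category 5 band.

5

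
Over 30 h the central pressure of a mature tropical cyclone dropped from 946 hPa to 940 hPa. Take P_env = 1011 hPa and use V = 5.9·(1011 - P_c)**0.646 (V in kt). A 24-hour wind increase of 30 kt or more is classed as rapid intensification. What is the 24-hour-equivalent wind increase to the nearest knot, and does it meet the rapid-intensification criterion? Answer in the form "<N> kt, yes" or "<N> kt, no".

4 kt, no

V₁: ΔP = 65, V ≈ 5.9 × 65^0.646 ≈ 87.50 kt.
V₂: ΔP = 71, V ≈ 5.9 × 71^0.646 ≈ 92.63 kt.
ΔV over 30 h = 5.13 kt → 24 h equivalent = 5.13 × 24/30 ≈ 4.10 kt.
4 kt < 30 kt ⇒ not rapid intensification.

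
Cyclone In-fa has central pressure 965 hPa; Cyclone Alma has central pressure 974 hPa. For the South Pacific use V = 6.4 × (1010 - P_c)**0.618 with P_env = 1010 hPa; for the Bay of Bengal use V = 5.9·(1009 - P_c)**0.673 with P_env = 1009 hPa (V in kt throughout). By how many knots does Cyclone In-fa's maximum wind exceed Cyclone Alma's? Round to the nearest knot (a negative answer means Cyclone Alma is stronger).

3 kt

Cyclone In-fa: ΔP = 45; V ≈ 6.4 × 45^0.618 ≈ 67.28 kt.
Cyclone Alma: ΔP = 35; V ≈ 5.9 × 35^0.673 ≈ 64.57 kt.
Difference ≈ 67.28 − 64.57 = 2.71 → 3 kt.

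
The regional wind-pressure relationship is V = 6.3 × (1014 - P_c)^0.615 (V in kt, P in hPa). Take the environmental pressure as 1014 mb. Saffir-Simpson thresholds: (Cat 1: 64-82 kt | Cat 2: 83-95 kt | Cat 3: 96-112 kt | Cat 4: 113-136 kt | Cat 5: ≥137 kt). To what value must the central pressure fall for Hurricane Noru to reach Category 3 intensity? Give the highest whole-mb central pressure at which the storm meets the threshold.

Category 3 begins at V = 96 kt.
Required ΔP = (96/6.3)^(1/0.615) = 15.238^1.626 ≈ 83.84 mb.
P_c ≤ 1014 − 83.84 = 930.16, so the highest integer P_c is 930 mb.

930 mb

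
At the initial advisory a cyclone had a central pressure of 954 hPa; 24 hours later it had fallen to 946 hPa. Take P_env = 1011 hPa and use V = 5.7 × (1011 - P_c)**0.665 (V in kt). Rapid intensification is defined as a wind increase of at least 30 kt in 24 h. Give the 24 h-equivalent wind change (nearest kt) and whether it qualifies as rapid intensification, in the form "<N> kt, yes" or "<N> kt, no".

V₁: ΔP = 57, V ≈ 5.7 × 57^0.665 ≈ 83.86 kt.
V₂: ΔP = 65, V ≈ 5.7 × 65^0.665 ≈ 91.51 kt.
ΔV over 24 h = 7.65 kt → 24 h equivalent = 7.65 × 24/24 ≈ 7.65 kt.
8 kt < 30 kt ⇒ not rapid intensification.

8 kt, no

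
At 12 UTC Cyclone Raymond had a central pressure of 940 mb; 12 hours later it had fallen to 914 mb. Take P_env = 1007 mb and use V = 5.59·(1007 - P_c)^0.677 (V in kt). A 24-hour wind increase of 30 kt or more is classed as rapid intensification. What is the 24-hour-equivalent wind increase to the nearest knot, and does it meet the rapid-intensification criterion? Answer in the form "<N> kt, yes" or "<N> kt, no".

48 kt, yes

V₁: ΔP = 67, V ≈ 5.59 × 67^0.677 ≈ 96.31 kt.
V₂: ΔP = 93, V ≈ 5.59 × 93^0.677 ≈ 120.25 kt.
ΔV over 12 h = 23.94 kt → 24 h equivalent = 23.94 × 24/12 ≈ 47.88 kt.
48 kt ≥ 30 kt ⇒ rapid intensification.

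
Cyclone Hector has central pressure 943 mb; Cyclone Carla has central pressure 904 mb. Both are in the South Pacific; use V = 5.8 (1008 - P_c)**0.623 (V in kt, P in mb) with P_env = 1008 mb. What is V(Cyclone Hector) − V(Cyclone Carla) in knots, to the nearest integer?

Cyclone Hector: ΔP = 65; V ≈ 5.8 × 65^0.623 ≈ 78.14 kt.
Cyclone Carla: ΔP = 104; V ≈ 5.8 × 104^0.623 ≈ 104.72 kt.
Difference ≈ 78.14 − 104.72 = -26.58 → -27 kt.

-27 kt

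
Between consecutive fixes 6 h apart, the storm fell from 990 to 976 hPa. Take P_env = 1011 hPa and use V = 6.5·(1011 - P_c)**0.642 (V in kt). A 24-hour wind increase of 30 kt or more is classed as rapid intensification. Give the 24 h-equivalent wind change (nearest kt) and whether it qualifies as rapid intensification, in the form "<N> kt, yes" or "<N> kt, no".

V₁: ΔP = 21, V ≈ 6.5 × 21^0.642 ≈ 45.90 kt.
V₂: ΔP = 35, V ≈ 6.5 × 35^0.642 ≈ 63.71 kt.
ΔV over 6 h = 17.81 kt → 24 h equivalent = 17.81 × 24/6 ≈ 71.24 kt.
71 kt ≥ 30 kt ⇒ rapid intensification.

71 kt, yes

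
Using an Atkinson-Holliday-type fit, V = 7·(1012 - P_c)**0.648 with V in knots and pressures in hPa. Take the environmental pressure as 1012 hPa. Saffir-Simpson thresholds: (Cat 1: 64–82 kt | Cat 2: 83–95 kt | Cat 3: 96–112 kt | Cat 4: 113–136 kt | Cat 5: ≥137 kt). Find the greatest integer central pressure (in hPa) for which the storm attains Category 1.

981 hPa

Category 1 begins at V = 64 kt.
Required ΔP = (64/7)^(1/0.648) = 9.143^1.543 ≈ 30.42 hPa.
P_c ≤ 1012 − 30.42 = 981.58, so the highest integer P_c is 981 hPa.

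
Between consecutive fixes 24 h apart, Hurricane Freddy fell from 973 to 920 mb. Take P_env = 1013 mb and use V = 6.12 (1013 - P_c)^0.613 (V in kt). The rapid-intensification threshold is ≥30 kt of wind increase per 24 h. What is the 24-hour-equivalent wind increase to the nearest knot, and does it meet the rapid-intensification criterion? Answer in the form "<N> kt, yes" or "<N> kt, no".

40 kt, yes

V₁: ΔP = 40, V ≈ 6.12 × 40^0.613 ≈ 58.72 kt.
V₂: ΔP = 93, V ≈ 6.12 × 93^0.613 ≈ 98.50 kt.
ΔV over 24 h = 39.78 kt → 24 h equivalent = 39.78 × 24/24 ≈ 39.78 kt.
40 kt ≥ 30 kt ⇒ rapid intensification.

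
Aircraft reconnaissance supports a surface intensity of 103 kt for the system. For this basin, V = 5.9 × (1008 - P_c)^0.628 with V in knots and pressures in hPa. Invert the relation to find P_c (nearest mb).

913 mb

ΔP = (V / 5.9)^(1/0.628) = (103/5.9)^1.592.
103/5.9 = 17.458; 17.458^1.592 ≈ 94.99 mb.
P_c = 1008 − 94.99 = 913.01 ≈ 913 mb.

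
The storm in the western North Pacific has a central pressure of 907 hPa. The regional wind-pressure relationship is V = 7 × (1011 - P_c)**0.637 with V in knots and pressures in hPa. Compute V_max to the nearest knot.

135 kt

ΔP = 1011 − 907 = 104 hPa.
104^0.637 ≈ 19.269.
V ≈ 7 × 19.269 ≈ 134.9 kt.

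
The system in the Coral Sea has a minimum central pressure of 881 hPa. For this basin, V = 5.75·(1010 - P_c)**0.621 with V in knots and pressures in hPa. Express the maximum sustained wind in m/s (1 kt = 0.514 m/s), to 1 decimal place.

60.4 m/s

ΔP = 1010 − 881 = 129 hPa.
V ≈ 5.75 × 129^0.621 = 5.75 × 20.449 ≈ 117.583 kt.
117.583 × 0.514 ≈ 60.44 m/s → 60.4 m/s.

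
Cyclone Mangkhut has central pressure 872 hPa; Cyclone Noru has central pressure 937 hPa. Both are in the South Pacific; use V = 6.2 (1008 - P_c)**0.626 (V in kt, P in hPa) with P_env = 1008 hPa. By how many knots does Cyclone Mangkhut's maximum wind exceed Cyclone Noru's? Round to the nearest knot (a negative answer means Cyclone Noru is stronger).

45 kt

Cyclone Mangkhut: ΔP = 136; V ≈ 6.2 × 136^0.626 ≈ 134.27 kt.
Cyclone Noru: ΔP = 71; V ≈ 6.2 × 71^0.626 ≈ 89.39 kt.
Difference ≈ 134.27 − 89.39 = 44.88 → 45 kt.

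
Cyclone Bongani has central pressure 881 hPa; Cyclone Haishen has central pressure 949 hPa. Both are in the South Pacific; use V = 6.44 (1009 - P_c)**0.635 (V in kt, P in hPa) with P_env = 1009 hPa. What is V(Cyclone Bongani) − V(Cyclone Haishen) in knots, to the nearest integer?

Cyclone Bongani: ΔP = 128; V ≈ 6.44 × 128^0.635 ≈ 140.27 kt.
Cyclone Haishen: ΔP = 60; V ≈ 6.44 × 60^0.635 ≈ 86.70 kt.
Difference ≈ 140.27 − 86.70 = 53.57 → 54 kt.

54 kt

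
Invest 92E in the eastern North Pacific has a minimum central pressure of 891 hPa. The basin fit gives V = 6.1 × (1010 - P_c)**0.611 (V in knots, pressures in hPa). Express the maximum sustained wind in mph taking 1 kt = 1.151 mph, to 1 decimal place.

ΔP = 1010 − 891 = 119 hPa.
V ≈ 6.1 × 119^0.611 = 6.1 × 18.542 ≈ 113.107 kt.
113.107 × 1.151 ≈ 130.19 mph → 130.2 mph.

130.2 mph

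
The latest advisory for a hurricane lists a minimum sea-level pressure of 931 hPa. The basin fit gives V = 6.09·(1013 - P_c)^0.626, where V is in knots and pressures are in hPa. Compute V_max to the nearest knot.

96 kt

ΔP = 1013 − 931 = 82 hPa.
82^0.626 ≈ 15.778.
V ≈ 6.09 × 15.778 ≈ 96.1 kt.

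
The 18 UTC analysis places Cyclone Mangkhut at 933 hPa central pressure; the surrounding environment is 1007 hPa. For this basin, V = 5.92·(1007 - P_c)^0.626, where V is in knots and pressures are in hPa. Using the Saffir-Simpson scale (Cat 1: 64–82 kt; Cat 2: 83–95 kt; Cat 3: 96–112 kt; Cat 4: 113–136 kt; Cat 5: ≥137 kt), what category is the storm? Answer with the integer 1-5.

2

ΔP = 1007 − 933 = 74 hPa.
V ≈ 5.92 × 74^0.626 = 5.92 × 14.80 ≈ 88 kt.
88 kt falls in the Category 2 band.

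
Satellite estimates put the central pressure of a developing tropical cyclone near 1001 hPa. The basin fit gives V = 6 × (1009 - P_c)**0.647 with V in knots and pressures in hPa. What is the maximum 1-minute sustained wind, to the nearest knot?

23 kt

ΔP = 1009 − 1001 = 8 hPa.
8^0.647 ≈ 3.840.
V ≈ 6 × 3.840 ≈ 23.0 kt.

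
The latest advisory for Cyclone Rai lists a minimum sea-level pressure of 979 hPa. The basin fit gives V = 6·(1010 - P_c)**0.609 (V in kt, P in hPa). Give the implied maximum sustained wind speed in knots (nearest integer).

49 kt

ΔP = 1010 − 979 = 31 hPa.
31^0.609 ≈ 8.095.
V ≈ 6 × 8.095 ≈ 48.6 kt.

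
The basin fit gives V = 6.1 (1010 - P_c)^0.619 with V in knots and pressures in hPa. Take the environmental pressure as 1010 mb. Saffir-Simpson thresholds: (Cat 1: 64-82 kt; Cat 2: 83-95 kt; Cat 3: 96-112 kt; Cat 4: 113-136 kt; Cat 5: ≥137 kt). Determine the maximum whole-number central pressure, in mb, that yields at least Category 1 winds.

Category 1 begins at V = 64 kt.
Required ΔP = (64/6.1)^(1/0.619) = 10.492^1.616 ≈ 44.59 mb.
P_c ≤ 1010 − 44.59 = 965.41, so the highest integer P_c is 965 mb.

965 mb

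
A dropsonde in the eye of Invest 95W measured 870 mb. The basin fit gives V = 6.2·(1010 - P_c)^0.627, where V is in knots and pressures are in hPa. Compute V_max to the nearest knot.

137 kt

ΔP = 1010 − 870 = 140 mb.
140^0.627 ≈ 22.163.
V ≈ 6.2 × 22.163 ≈ 137.4 kt.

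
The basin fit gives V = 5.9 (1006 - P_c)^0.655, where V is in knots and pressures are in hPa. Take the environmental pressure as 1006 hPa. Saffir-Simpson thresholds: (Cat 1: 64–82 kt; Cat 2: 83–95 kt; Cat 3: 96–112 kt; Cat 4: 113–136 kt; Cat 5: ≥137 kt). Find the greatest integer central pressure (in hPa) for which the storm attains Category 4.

915 hPa

Category 4 begins at V = 113 kt.
Required ΔP = (113/5.9)^(1/0.655) = 19.153^1.527 ≈ 90.70 hPa.
P_c ≤ 1006 − 90.70 = 915.30, so the highest integer P_c is 915 hPa.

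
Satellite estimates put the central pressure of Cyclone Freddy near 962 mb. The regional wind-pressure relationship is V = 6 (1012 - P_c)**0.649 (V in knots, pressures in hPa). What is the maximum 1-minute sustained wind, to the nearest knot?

ΔP = 1012 − 962 = 50 mb.
50^0.649 ≈ 12.666.
V ≈ 6 × 12.666 ≈ 76.0 kt.

76 kt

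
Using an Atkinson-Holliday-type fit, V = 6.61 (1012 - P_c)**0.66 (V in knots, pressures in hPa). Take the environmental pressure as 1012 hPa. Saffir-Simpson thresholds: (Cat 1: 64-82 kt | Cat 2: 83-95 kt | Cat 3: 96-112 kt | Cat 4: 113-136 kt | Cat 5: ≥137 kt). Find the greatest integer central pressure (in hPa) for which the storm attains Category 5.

Category 5 begins at V = 137 kt.
Required ΔP = (137/6.61)^(1/0.66) = 20.726^1.515 ≈ 98.79 hPa.
P_c ≤ 1012 − 98.79 = 913.21, so the highest integer P_c is 913 hPa.

913 hPa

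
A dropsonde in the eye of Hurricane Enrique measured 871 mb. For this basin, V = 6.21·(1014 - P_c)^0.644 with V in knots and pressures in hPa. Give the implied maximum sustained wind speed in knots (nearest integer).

152 kt

ΔP = 1014 − 871 = 143 mb.
143^0.644 ≈ 24.436.
V ≈ 6.21 × 24.436 ≈ 151.7 kt.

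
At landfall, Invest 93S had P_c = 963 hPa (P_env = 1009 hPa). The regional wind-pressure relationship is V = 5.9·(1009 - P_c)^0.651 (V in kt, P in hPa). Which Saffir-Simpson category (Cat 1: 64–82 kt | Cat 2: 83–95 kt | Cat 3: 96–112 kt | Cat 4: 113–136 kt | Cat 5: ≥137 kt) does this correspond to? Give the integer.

1

ΔP = 1009 − 963 = 46 hPa.
V ≈ 5.9 × 46^0.651 = 5.9 × 12.09 ≈ 71 kt.
71 kt falls in the Category 1 band.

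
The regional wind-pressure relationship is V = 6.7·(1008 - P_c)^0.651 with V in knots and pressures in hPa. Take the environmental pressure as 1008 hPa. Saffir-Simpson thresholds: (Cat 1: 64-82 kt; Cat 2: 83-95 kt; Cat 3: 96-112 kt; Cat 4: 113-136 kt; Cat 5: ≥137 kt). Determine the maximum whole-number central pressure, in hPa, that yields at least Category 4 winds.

931 hPa

Category 4 begins at V = 113 kt.
Required ΔP = (113/6.7)^(1/0.651) = 16.866^1.536 ≈ 76.70 hPa.
P_c ≤ 1008 − 76.70 = 931.30, so the highest integer P_c is 931 hPa.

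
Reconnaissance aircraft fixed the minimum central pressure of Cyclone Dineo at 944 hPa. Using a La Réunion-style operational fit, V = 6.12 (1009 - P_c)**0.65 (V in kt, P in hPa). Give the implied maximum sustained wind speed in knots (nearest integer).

92 kt

ΔP = 1009 − 944 = 65 hPa.
65^0.65 ≈ 15.080.
V ≈ 6.12 × 15.080 ≈ 92.3 kt.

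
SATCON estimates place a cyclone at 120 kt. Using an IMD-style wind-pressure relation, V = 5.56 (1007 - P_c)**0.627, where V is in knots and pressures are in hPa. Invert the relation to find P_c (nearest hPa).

ΔP = (V / 5.56)^(1/0.627) = (120/5.56)^1.595.
120/5.56 = 21.583; 21.583^1.595 ≈ 134.20 hPa.
P_c = 1007 − 134.20 = 872.80 ≈ 873 hPa.

873 hPa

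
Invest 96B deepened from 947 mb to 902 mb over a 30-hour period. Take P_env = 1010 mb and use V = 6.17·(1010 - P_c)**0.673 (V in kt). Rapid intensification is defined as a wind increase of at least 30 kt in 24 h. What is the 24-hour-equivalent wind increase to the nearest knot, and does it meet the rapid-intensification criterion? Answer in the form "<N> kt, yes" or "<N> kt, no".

V₁: ΔP = 63, V ≈ 6.17 × 63^0.673 ≈ 100.29 kt.
V₂: ΔP = 108, V ≈ 6.17 × 108^0.673 ≈ 144.14 kt.
ΔV over 30 h = 43.85 kt → 24 h equivalent = 43.85 × 24/30 ≈ 35.08 kt.
35 kt ≥ 30 kt ⇒ rapid intensification.

35 kt, yes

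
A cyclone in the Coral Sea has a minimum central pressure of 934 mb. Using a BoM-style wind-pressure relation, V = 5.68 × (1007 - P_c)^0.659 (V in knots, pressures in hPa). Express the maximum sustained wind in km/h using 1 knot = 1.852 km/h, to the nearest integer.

178 km/h

ΔP = 1007 − 934 = 73 mb.
V ≈ 5.68 × 73^0.659 = 5.68 × 16.902 ≈ 96.002 kt.
96.002 × 1.852 ≈ 177.79 km/h → 178 km/h.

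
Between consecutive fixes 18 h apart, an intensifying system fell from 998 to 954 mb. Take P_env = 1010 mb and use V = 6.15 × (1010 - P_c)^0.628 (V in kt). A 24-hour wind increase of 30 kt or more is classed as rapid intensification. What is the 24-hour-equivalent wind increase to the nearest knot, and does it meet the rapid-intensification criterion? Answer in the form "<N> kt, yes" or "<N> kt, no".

64 kt, yes

V₁: ΔP = 12, V ≈ 6.15 × 12^0.628 ≈ 29.28 kt.
V₂: ΔP = 56, V ≈ 6.15 × 56^0.628 ≈ 77.04 kt.
ΔV over 18 h = 47.76 kt → 24 h equivalent = 47.76 × 24/18 ≈ 63.68 kt.
64 kt ≥ 30 kt ⇒ rapid intensification.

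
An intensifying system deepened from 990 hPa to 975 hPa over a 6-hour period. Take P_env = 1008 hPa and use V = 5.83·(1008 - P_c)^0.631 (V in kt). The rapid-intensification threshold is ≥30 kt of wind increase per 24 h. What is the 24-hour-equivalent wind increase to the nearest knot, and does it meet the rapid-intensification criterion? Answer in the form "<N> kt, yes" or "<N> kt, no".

67 kt, yes

V₁: ΔP = 18, V ≈ 5.83 × 18^0.631 ≈ 36.12 kt.
V₂: ΔP = 33, V ≈ 5.83 × 33^0.631 ≈ 52.95 kt.
ΔV over 6 h = 16.83 kt → 24 h equivalent = 16.83 × 24/6 ≈ 67.32 kt.
67 kt ≥ 30 kt ⇒ rapid intensification.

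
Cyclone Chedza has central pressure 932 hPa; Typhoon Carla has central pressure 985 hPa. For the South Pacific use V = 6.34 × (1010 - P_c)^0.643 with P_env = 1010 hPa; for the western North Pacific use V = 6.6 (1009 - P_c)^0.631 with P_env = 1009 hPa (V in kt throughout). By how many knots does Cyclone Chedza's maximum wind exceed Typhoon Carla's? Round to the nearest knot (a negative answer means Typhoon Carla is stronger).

55 kt

Cyclone Chedza: ΔP = 78; V ≈ 6.34 × 78^0.643 ≈ 104.40 kt.
Typhoon Carla: ΔP = 24; V ≈ 6.6 × 24^0.631 ≈ 49.03 kt.
Difference ≈ 104.40 − 49.03 = 55.37 → 55 kt.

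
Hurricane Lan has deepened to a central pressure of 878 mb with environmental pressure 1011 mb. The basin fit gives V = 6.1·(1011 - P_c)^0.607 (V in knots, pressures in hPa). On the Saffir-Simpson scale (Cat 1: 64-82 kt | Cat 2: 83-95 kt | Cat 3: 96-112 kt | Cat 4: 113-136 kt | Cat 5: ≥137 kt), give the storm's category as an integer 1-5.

ΔP = 1011 − 878 = 133 mb.
V ≈ 6.1 × 133^0.607 = 6.1 × 19.46 ≈ 119 kt.
119 kt falls in the Category 4 band.

4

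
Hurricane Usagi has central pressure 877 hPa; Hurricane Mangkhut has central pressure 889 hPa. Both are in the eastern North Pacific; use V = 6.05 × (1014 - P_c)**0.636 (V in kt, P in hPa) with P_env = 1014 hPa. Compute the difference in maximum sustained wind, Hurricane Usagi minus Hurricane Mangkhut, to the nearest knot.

8 kt

Hurricane Usagi: ΔP = 137; V ≈ 6.05 × 137^0.636 ≈ 138.26 kt.
Hurricane Mangkhut: ΔP = 125; V ≈ 6.05 × 125^0.636 ≈ 130.43 kt.
Difference ≈ 138.26 − 130.43 = 7.83 → 8 kt.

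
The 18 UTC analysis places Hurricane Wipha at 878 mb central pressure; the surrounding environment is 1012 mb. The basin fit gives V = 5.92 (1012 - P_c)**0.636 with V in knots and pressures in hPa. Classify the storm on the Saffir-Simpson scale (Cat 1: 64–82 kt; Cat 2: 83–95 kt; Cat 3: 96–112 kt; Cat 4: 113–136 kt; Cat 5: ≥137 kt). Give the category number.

ΔP = 1012 − 878 = 134 mb.
V ≈ 5.92 × 134^0.636 = 5.92 × 22.53 ≈ 133 kt.
133 kt falls in the Category 4 band.

4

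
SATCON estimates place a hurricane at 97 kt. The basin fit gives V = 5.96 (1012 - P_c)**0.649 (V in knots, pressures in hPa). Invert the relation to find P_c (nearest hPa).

938 hPa

ΔP = (V / 5.96)^(1/0.649) = (97/5.96)^1.541.
97/5.96 = 16.275; 16.275^1.541 ≈ 73.58 hPa.
P_c = 1012 − 73.58 = 938.42 ≈ 938 hPa.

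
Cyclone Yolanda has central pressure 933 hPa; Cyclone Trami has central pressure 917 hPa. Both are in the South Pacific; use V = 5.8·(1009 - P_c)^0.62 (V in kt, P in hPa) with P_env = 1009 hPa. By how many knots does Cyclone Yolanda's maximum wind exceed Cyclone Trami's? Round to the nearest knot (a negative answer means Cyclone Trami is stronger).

-11 kt

Cyclone Yolanda: ΔP = 76; V ≈ 5.8 × 76^0.62 ≈ 85.02 kt.
Cyclone Trami: ΔP = 92; V ≈ 5.8 × 92^0.62 ≈ 95.71 kt.
Difference ≈ 85.02 − 95.71 = -10.69 → -11 kt.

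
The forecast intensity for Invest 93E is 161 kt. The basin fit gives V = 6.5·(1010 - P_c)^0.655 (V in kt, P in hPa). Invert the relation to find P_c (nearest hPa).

876 hPa

ΔP = (V / 6.5)^(1/0.655) = (161/6.5)^1.527.
161/6.5 = 24.769; 24.769^1.527 ≈ 134.31 hPa.
P_c = 1010 − 134.31 = 875.69 ≈ 876 hPa.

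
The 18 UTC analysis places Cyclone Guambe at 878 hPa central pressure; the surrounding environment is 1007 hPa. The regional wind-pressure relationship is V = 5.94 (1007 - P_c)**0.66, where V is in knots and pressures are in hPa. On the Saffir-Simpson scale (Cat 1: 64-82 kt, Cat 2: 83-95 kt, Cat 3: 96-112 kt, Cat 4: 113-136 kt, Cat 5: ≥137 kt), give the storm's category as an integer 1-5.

5

ΔP = 1007 − 878 = 129 hPa.
V ≈ 5.94 × 129^0.66 = 5.94 × 24.72 ≈ 147 kt.
147 kt falls in the Category 5 band.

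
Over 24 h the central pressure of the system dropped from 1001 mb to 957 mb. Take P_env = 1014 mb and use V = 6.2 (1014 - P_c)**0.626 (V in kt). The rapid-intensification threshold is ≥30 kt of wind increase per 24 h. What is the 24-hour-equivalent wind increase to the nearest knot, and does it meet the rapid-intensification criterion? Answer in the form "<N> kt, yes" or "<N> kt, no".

V₁: ΔP = 13, V ≈ 6.2 × 13^0.626 ≈ 30.88 kt.
V₂: ΔP = 57, V ≈ 6.2 × 57^0.626 ≈ 77.91 kt.
ΔV over 24 h = 47.03 kt → 24 h equivalent = 47.03 × 24/24 ≈ 47.03 kt.
47 kt ≥ 30 kt ⇒ rapid intensification.

47 kt, yes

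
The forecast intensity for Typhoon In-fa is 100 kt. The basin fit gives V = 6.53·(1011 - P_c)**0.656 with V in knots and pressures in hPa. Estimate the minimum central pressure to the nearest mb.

947 mb

ΔP = (V / 6.53)^(1/0.656) = (100/6.53)^1.524.
100/6.53 = 15.314; 15.314^1.524 ≈ 64.05 mb.
P_c = 1011 − 64.05 = 946.95 ≈ 947 mb.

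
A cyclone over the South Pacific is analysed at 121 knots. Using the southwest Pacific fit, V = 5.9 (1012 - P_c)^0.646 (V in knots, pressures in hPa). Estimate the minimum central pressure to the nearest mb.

905 mb

ΔP = (V / 5.9)^(1/0.646) = (121/5.9)^1.548.
121/5.9 = 20.508; 20.508^1.548 ≈ 107.36 mb.
P_c = 1012 − 107.36 = 904.64 ≈ 905 mb.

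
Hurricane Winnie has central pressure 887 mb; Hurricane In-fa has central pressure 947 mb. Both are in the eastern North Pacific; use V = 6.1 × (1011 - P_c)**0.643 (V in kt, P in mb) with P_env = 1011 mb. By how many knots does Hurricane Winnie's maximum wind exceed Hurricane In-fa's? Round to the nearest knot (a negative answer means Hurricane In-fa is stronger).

Hurricane Winnie: ΔP = 124; V ≈ 6.1 × 124^0.643 ≈ 135.33 kt.
Hurricane In-fa: ΔP = 64; V ≈ 6.1 × 64^0.643 ≈ 88.45 kt.
Difference ≈ 135.33 − 88.45 = 46.88 → 47 kt.

47 kt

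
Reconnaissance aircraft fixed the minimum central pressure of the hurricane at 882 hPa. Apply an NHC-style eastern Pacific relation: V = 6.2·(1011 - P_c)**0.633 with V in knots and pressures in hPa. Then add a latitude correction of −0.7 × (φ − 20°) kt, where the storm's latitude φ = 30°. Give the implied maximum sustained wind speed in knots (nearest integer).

127 kt

ΔP = 1011 − 882 = 129 hPa.
129^0.633 ≈ 21.677.
V ≈ 6.2 × 21.677 ≈ 134.4 kt.
Latitude correction: −0.7 × (30 − 20) = -7 kt.
Corrected V ≈ 127.4 kt → 127 kt.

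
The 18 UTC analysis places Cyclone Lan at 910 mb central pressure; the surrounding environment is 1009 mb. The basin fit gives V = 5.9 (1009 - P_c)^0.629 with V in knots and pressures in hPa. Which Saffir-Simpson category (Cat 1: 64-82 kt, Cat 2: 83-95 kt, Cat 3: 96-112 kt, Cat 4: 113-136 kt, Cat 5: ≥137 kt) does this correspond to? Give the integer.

3

ΔP = 1009 − 910 = 99 mb.
V ≈ 5.9 × 99^0.629 = 5.9 × 18.00 ≈ 106 kt.
106 kt falls in the Category 3 band.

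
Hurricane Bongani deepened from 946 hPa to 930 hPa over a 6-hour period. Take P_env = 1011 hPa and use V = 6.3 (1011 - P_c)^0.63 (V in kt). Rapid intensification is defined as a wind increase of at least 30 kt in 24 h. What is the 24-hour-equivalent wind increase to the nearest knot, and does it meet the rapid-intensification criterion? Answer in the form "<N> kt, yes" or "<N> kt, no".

V₁: ΔP = 65, V ≈ 6.3 × 65^0.63 ≈ 87.39 kt.
V₂: ΔP = 81, V ≈ 6.3 × 81^0.63 ≈ 100.39 kt.
ΔV over 6 h = 13.00 kt → 24 h equivalent = 13.00 × 24/6 ≈ 52.00 kt.
52 kt ≥ 30 kt ⇒ rapid intensification.

52 kt, yes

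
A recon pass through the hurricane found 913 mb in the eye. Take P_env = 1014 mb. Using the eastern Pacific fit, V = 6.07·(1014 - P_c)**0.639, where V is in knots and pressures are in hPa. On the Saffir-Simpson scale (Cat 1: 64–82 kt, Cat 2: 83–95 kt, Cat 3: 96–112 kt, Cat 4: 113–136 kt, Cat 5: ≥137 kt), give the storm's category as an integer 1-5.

4

ΔP = 1014 − 913 = 101 mb.
V ≈ 6.07 × 101^0.639 = 6.07 × 19.09 ≈ 116 kt.
116 kt falls in the Category 4 band.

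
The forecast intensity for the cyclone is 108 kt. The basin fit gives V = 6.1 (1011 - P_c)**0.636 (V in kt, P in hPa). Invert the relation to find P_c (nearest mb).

919 mb

ΔP = (V / 6.1)^(1/0.636) = (108/6.1)^1.572.
108/6.1 = 17.705; 17.705^1.572 ≈ 91.71 mb.
P_c = 1011 − 91.71 = 919.29 ≈ 919 mb.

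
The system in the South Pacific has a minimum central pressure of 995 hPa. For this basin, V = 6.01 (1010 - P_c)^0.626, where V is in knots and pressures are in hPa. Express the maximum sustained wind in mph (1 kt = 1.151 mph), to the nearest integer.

38 mph

ΔP = 1010 − 995 = 15 hPa.
V ≈ 6.01 × 15^0.626 = 6.01 × 5.448 ≈ 32.742 kt.
32.742 × 1.151 ≈ 37.69 mph → 38 mph.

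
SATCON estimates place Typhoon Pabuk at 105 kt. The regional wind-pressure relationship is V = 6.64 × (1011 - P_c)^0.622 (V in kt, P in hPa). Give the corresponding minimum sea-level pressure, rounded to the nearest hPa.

926 hPa

ΔP = (V / 6.64)^(1/0.622) = (105/6.64)^1.608.
105/6.64 = 15.813; 15.813^1.608 ≈ 84.66 hPa.
P_c = 1011 − 84.66 = 926.34 ≈ 926 hPa.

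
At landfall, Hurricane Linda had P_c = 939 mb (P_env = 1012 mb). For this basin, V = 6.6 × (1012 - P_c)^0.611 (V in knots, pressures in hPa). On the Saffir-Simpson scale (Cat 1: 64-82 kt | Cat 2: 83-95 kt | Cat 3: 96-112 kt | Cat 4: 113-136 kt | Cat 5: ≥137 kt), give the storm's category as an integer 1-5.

ΔP = 1012 − 939 = 73 mb.
V ≈ 6.6 × 73^0.611 = 6.6 × 13.76 ≈ 91 kt.
91 kt falls in the Category 2 band.

2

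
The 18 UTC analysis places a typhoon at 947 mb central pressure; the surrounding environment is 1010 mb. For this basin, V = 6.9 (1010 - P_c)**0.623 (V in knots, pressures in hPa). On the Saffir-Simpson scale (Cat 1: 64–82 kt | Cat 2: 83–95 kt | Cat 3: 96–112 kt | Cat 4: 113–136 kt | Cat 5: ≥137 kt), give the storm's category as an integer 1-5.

2

ΔP = 1010 − 947 = 63 mb.
V ≈ 6.9 × 63^0.623 = 6.9 × 13.21 ≈ 91 kt.
91 kt falls in the Category 2 band.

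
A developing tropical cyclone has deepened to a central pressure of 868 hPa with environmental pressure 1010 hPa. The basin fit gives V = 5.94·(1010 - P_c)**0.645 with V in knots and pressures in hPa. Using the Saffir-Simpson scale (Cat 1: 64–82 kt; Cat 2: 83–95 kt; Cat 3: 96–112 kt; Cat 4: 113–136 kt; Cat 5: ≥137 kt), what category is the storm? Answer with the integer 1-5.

ΔP = 1010 − 868 = 142 hPa.
V ≈ 5.94 × 142^0.645 = 5.94 × 24.45 ≈ 145 kt.
145 kt falls in the Category 5 band.

5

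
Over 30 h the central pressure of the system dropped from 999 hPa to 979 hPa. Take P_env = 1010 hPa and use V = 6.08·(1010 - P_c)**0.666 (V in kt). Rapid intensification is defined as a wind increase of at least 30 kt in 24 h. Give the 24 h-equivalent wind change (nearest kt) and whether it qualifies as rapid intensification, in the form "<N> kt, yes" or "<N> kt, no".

V₁: ΔP = 11, V ≈ 6.08 × 11^0.666 ≈ 30.02 kt.
V₂: ΔP = 31, V ≈ 6.08 × 31^0.666 ≈ 59.86 kt.
ΔV over 30 h = 29.84 kt → 24 h equivalent = 29.84 × 24/30 ≈ 23.87 kt.
24 kt < 30 kt ⇒ not rapid intensification.

24 kt, no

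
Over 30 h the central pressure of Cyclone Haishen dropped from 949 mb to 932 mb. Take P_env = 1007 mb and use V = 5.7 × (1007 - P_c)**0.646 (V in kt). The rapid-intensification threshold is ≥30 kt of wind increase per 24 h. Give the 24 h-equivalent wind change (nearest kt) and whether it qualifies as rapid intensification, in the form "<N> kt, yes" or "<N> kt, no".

V₁: ΔP = 58, V ≈ 5.7 × 58^0.646 ≈ 78.53 kt.
V₂: ΔP = 75, V ≈ 5.7 × 75^0.646 ≈ 92.72 kt.
ΔV over 30 h = 14.19 kt → 24 h equivalent = 14.19 × 24/30 ≈ 11.35 kt.
11 kt < 30 kt ⇒ not rapid intensification.

11 kt, no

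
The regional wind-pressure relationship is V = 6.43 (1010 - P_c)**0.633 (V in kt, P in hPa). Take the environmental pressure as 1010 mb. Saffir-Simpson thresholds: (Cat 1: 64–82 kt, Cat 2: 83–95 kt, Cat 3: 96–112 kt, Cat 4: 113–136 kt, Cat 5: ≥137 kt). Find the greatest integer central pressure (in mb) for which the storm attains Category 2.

Category 2 begins at V = 83 kt.
Required ΔP = (83/6.43)^(1/0.633) = 12.908^1.580 ≈ 56.88 mb.
P_c ≤ 1010 − 56.88 = 953.12, so the highest integer P_c is 953 mb.

953 mb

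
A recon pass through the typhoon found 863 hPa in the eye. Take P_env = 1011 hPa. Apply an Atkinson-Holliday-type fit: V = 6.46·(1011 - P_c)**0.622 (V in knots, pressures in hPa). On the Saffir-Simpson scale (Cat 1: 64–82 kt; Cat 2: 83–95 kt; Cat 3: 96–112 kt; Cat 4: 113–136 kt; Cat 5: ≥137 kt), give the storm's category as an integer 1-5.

5

ΔP = 1011 − 863 = 148 hPa.
V ≈ 6.46 × 148^0.622 = 6.46 × 22.38 ≈ 145 kt.
145 kt falls in the Category 5 band.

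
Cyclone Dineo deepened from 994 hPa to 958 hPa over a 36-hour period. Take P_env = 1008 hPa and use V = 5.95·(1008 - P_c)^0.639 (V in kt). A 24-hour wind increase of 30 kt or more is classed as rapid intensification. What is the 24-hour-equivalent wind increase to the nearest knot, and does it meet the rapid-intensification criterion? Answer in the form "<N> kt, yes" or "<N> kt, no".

27 kt, no

V₁: ΔP = 14, V ≈ 5.95 × 14^0.639 ≈ 32.13 kt.
V₂: ΔP = 50, V ≈ 5.95 × 50^0.639 ≈ 72.47 kt.
ΔV over 36 h = 40.34 kt → 24 h equivalent = 40.34 × 24/36 ≈ 26.89 kt.
27 kt < 30 kt ⇒ not rapid intensification.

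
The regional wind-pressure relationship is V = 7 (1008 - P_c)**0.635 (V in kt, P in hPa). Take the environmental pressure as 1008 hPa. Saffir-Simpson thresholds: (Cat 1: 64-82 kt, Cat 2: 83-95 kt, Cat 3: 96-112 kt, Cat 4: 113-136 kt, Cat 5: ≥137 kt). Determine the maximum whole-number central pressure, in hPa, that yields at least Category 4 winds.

928 hPa

Category 4 begins at V = 113 kt.
Required ΔP = (113/7)^(1/0.635) = 16.143^1.575 ≈ 79.86 hPa.
P_c ≤ 1008 − 79.86 = 928.14, so the highest integer P_c is 928 hPa.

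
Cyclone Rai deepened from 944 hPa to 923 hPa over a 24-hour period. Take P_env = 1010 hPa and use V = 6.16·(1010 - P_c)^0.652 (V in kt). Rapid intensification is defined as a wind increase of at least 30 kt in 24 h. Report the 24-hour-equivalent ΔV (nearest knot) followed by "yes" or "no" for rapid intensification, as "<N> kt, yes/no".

V₁: ΔP = 66, V ≈ 6.16 × 66^0.652 ≈ 94.61 kt.
V₂: ΔP = 87, V ≈ 6.16 × 87^0.652 ≈ 113.28 kt.
ΔV over 24 h = 18.67 kt → 24 h equivalent = 18.67 × 24/24 ≈ 18.67 kt.
19 kt < 30 kt ⇒ not rapid intensification.

19 kt, no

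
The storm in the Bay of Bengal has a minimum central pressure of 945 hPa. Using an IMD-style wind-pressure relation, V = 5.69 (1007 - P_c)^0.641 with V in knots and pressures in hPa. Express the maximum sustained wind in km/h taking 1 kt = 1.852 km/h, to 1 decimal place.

ΔP = 1007 − 945 = 62 hPa.
V ≈ 5.69 × 62^0.641 = 5.69 × 14.090 ≈ 80.174 kt.
80.174 × 1.852 ≈ 148.48 km/h → 148.5 km/h.

148.5 km/h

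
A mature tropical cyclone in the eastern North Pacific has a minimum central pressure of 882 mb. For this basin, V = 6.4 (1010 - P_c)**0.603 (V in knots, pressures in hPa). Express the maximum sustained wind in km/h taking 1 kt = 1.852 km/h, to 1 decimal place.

ΔP = 1010 − 882 = 128 mb.
V ≈ 6.4 × 128^0.603 = 6.4 × 18.649 ≈ 119.351 kt.
119.351 × 1.852 ≈ 221.04 km/h → 221.0 km/h.

221.0 km/h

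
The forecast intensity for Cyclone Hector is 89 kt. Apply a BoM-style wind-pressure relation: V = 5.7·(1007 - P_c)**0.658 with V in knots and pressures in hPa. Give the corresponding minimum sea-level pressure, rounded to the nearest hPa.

942 hPa

ΔP = (V / 5.7)^(1/0.658) = (89/5.7)^1.520.
89/5.7 = 15.614; 15.614^1.520 ≈ 65.14 hPa.
P_c = 1007 − 65.14 = 941.86 ≈ 942 hPa.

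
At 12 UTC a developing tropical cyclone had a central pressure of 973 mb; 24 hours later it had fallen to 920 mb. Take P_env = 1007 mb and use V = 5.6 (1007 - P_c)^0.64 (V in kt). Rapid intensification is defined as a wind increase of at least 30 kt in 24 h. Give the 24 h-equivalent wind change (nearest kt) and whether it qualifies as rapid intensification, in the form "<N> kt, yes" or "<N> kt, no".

V₁: ΔP = 34, V ≈ 5.6 × 34^0.64 ≈ 53.50 kt.
V₂: ΔP = 87, V ≈ 5.6 × 87^0.64 ≈ 97.61 kt.
ΔV over 24 h = 44.11 kt → 24 h equivalent = 44.11 × 24/24 ≈ 44.11 kt.
44 kt ≥ 30 kt ⇒ rapid intensification.

44 kt, yes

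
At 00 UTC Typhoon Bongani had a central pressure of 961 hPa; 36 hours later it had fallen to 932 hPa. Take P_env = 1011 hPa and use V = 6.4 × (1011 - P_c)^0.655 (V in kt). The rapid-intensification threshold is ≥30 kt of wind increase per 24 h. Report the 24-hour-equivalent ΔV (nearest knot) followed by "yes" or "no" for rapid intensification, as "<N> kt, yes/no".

19 kt, no

V₁: ΔP = 50, V ≈ 6.4 × 50^0.655 ≈ 82.99 kt.
V₂: ΔP = 79, V ≈ 6.4 × 79^0.655 ≈ 111.98 kt.
ΔV over 36 h = 28.99 kt → 24 h equivalent = 28.99 × 24/36 ≈ 19.33 kt.
19 kt < 30 kt ⇒ not rapid intensification.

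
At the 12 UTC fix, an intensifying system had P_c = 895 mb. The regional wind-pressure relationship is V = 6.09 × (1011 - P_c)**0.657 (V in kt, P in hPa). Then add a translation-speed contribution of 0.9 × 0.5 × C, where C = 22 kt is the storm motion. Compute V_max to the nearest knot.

148 kt

ΔP = 1011 − 895 = 116 mb.
116^0.657 ≈ 22.717.
V ≈ 6.09 × 22.717 ≈ 138.3 kt.
Translation term: 0.9 × 0.5 × 22 = 9.9 kt.
Corrected V ≈ 148.2 kt → 148 kt.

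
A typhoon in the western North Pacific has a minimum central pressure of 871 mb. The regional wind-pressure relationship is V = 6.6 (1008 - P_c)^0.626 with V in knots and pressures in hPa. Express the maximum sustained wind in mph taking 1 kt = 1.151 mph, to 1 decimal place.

165.3 mph

ΔP = 1008 − 871 = 137 mb.
V ≈ 6.6 × 137^0.626 = 6.6 × 21.756 ≈ 143.592 kt.
143.592 × 1.151 ≈ 165.27 mph → 165.3 mph.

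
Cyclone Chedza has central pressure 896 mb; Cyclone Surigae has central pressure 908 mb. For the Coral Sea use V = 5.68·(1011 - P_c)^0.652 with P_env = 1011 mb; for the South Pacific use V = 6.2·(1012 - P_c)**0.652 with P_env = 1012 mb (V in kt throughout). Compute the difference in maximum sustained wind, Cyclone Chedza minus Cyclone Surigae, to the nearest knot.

-3 kt

Cyclone Chedza: ΔP = 115; V ≈ 5.68 × 115^0.652 ≈ 125.29 kt.
Cyclone Surigae: ΔP = 104; V ≈ 6.2 × 104^0.652 ≈ 128.08 kt.
Difference ≈ 125.29 − 128.08 = -2.79 → -3 kt.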